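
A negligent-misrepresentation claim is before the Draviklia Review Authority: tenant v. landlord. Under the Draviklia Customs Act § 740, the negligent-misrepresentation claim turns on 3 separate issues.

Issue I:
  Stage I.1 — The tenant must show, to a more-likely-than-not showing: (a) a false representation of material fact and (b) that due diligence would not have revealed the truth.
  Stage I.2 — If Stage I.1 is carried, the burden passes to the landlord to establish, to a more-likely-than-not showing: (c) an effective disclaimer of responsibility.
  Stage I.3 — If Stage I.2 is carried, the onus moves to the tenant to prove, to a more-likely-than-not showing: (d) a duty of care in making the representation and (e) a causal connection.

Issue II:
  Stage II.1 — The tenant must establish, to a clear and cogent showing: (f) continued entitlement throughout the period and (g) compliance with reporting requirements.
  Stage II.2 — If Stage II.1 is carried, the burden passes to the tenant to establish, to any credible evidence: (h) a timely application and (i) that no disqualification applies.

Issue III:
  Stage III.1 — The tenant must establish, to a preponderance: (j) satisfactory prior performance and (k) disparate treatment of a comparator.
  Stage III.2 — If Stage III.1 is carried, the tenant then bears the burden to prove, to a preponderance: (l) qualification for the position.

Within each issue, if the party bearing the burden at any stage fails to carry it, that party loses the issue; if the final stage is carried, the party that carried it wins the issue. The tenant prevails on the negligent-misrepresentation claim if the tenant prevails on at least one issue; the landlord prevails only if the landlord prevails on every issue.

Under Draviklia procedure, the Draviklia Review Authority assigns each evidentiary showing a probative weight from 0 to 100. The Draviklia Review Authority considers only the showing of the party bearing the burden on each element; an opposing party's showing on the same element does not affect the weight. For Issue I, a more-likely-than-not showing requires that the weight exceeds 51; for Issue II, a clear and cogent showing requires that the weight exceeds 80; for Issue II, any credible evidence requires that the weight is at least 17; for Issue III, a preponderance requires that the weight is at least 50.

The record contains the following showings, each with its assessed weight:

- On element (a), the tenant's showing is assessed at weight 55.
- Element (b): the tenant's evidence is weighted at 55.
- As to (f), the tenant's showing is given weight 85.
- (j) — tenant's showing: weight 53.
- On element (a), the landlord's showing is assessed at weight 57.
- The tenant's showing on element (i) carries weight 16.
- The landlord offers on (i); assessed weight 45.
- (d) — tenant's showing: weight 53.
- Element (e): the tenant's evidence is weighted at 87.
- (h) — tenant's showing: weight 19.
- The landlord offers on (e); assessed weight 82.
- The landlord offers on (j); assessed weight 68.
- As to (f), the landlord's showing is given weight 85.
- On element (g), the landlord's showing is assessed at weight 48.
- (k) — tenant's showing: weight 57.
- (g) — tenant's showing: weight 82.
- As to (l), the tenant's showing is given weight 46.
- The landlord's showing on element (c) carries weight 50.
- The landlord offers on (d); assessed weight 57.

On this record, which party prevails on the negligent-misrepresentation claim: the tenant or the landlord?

— Issue I —
At Stage I.1 the tenant must meet a more-likely-than-not showing (weight exceeds 51): on (a) the weight is 55 (the landlord's 57 is given no effect), > 51, so (a) meets the standard; on (b) the weight is 55, > 51, so (b) meets the standard.
  The tenant carries Stage I.1; the landlord now bears the burden.
At Stage I.2 the landlord must meet a more-likely-than-not showing (weight exceeds 51): on (c) the weight is 50, which does not exceed 51, so (c) does not meet the standard.
  Stage I.2 not carried; the landlord fails its burden.
So the tenant prevails on this issue.
— Issue II —
Stage II.1 (tenant, a clear and cogent showing, weight exceeds 80): (f) 85 (landlord's 85 disregarded) > 80 — meets; (g) 82 (landlord's 48 disregarded) > 80 — meets.
  Stage II.1 carried; the burden remains with the tenant.
Stage II.2 (tenant, any credible evidence, weight is at least 17): (h) 19 ≥ 17 — meets; (i) 16 (landlord's 45 disregarded) < 17 — fails.
  Not every element is met, so the tenant fails to carry Stage II.2.
The landlord prevails on this issue.
— Issue III —
Stage III.1 (tenant, a preponderance, weight is at least 50): (j) 53 (landlord's 68 disregarded) ≥ 50 — meets; (k) 57 ≥ 50 — meets.
  Stage III.1 is satisfied; the tenant continues to bear the burden.
Stage III.2 (tenant, a preponderance, weight is at least 50): (l) 46 < 50 — fails.
  Stage III.2 not carried; the tenant fails its burden.
The analysis ends at Stage III.2; the landlord prevails on this issue.
Per-issue: Issue I → tenant; Issue II → landlord; Issue III → landlord. The tenant must prevail on at least one issue; overall, the tenant prevails.

tenant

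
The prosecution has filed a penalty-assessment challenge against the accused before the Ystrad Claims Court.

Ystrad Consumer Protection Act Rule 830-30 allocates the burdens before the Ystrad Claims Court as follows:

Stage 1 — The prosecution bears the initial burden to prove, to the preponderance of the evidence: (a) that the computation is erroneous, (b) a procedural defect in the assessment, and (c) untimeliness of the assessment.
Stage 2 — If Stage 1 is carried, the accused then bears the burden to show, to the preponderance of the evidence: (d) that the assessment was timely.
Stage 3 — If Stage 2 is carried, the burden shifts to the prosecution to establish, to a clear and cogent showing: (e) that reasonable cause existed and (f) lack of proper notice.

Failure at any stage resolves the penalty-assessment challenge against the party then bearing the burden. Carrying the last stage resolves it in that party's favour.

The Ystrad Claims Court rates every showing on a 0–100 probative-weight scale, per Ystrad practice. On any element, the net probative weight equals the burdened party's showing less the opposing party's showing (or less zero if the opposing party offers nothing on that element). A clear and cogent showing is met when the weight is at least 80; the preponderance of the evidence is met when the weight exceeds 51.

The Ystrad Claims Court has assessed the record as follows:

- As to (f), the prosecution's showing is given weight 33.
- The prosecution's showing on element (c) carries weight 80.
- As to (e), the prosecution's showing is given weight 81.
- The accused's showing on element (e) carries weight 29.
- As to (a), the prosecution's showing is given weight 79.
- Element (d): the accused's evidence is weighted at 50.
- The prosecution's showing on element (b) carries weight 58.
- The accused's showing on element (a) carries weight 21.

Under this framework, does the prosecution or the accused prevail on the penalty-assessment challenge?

prosecution

Stage 1 — burden on prosecution; standard: the preponderance of the evidence (weight exceeds 51).
    (a): 79 − 21 = 58 > 51 [met]
    (b): 58 > 51 [met]
    (c): 80 > 51 [met]
  All elements met. The burden passes to the accused.
Stage 2 — burden on accused; standard: the preponderance of the evidence (weight exceeds 51).
    (d): 50 ≤ 51 [not met]
  Not every element is met, so the accused fails to carry Stage 2.
The prosecution prevails.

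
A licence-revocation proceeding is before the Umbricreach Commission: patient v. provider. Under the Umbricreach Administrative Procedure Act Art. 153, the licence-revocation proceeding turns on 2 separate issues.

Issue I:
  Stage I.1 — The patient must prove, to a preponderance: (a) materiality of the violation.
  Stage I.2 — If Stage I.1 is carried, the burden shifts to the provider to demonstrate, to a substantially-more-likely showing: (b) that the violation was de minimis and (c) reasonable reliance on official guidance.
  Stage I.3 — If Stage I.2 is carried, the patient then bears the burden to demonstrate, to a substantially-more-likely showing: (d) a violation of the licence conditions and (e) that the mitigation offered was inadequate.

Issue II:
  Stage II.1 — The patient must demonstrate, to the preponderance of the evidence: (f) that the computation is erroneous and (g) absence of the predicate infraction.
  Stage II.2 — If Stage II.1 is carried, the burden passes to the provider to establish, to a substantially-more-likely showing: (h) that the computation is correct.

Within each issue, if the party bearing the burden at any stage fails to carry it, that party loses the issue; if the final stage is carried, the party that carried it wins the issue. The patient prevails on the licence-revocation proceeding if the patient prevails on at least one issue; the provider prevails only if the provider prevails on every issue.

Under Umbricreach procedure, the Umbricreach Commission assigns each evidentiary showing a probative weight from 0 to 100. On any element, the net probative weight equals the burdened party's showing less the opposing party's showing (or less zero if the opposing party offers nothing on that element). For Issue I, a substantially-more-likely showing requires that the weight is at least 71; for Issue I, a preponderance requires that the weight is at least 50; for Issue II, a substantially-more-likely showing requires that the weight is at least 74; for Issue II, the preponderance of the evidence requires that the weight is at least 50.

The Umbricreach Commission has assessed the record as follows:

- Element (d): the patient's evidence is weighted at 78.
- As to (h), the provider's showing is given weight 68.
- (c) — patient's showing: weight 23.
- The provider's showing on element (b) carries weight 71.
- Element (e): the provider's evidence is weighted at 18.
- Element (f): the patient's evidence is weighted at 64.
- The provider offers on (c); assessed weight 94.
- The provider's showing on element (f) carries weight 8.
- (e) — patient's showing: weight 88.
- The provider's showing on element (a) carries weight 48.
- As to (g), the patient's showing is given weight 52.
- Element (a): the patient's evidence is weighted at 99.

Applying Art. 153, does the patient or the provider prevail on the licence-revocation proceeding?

patient

— Issue I —
Stage I.1 — burden on patient; standard: a preponderance (weight is at least 50).
    (a): 99 − 48 = 51 ≥ 50 [met]
  Stage I.1 is satisfied; the onus moves to the provider.
Stage I.2 — burden on provider; standard: a substantially-more-likely showing (weight is at least 71).
    (b): 71 ≥ 71 [met]
    (c): 94 − 23 = 71 ≥ 71 [met]
  The provider carries Stage I.2; the patient now bears the burden.
Stage I.3 — burden on patient; standard: a substantially-more-likely showing (weight is at least 71).
    (d): 78 ≥ 71 [met]
    (e): 88 − 18 = 70 < 71 [not met]
  Stage I.3 not carried; the patient fails its burden.
The analysis ends at Stage I.3; the provider prevails on this issue.
— Issue II —
Stage II.1 — burden on patient; standard: the preponderance of the evidence (weight is at least 50).
    (f): 64 − 8 = 56 ≥ 50 [met]
    (g): 52 ≥ 50 [met]
  Stage II.1 carried; the burden shifts to the provider.
Stage II.2 — burden on provider; standard: a substantially-more-likely showing (weight is at least 74).
    (h): 68 < 74 [not met]
  The provider does not carry Stage II.2.
The analysis ends at Stage II.2; the patient prevails on this issue.
Per-issue: Issue I → provider; Issue II → patient. The patient must prevail on at least one issue; overall, the patient prevails.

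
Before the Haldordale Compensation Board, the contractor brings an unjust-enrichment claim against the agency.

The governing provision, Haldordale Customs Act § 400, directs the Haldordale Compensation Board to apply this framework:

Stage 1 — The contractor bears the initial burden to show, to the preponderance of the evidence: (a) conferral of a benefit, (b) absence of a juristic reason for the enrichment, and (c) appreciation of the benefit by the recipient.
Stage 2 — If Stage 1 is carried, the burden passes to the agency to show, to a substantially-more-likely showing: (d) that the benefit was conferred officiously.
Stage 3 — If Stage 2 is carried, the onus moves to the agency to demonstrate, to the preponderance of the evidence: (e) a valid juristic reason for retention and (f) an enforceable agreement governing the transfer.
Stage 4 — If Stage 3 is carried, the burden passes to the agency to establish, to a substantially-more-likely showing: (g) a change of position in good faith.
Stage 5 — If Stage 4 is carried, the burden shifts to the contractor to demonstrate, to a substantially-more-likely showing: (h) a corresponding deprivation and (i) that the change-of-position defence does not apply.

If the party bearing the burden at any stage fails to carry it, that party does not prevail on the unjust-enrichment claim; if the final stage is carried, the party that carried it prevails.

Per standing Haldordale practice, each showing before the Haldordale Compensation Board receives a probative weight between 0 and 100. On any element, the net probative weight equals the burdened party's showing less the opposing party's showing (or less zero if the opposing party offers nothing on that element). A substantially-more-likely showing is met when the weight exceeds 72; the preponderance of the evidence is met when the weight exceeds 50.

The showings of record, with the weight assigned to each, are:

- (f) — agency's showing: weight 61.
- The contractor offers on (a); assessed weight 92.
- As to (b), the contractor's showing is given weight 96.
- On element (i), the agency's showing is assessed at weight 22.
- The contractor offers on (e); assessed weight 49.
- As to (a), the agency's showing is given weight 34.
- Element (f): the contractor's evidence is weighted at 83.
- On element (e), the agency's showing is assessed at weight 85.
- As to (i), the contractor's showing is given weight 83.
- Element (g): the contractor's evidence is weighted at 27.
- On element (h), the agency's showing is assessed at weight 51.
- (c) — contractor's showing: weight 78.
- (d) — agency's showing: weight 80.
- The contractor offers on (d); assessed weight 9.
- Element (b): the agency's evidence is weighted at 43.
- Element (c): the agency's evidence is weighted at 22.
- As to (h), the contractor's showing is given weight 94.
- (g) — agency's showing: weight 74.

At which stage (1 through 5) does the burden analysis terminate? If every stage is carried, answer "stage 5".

stage 2

Stage 1 (contractor, the preponderance of the evidence, weight exceeds 50): (a) net 92−34=58 > 50 — meets; (b) net 96−43=53 > 50 — meets; (c) net 78−22=56 > 50 — meets.
  Stage 1 is satisfied; the onus moves to the agency.
Stage 2 (agency, a substantially-more-likely showing, weight exceeds 72): (d) net 80−9=71 ≤ 72 — fails.
  The agency does not carry Stage 2.
The analysis ends at Stage 2; the contractor prevails.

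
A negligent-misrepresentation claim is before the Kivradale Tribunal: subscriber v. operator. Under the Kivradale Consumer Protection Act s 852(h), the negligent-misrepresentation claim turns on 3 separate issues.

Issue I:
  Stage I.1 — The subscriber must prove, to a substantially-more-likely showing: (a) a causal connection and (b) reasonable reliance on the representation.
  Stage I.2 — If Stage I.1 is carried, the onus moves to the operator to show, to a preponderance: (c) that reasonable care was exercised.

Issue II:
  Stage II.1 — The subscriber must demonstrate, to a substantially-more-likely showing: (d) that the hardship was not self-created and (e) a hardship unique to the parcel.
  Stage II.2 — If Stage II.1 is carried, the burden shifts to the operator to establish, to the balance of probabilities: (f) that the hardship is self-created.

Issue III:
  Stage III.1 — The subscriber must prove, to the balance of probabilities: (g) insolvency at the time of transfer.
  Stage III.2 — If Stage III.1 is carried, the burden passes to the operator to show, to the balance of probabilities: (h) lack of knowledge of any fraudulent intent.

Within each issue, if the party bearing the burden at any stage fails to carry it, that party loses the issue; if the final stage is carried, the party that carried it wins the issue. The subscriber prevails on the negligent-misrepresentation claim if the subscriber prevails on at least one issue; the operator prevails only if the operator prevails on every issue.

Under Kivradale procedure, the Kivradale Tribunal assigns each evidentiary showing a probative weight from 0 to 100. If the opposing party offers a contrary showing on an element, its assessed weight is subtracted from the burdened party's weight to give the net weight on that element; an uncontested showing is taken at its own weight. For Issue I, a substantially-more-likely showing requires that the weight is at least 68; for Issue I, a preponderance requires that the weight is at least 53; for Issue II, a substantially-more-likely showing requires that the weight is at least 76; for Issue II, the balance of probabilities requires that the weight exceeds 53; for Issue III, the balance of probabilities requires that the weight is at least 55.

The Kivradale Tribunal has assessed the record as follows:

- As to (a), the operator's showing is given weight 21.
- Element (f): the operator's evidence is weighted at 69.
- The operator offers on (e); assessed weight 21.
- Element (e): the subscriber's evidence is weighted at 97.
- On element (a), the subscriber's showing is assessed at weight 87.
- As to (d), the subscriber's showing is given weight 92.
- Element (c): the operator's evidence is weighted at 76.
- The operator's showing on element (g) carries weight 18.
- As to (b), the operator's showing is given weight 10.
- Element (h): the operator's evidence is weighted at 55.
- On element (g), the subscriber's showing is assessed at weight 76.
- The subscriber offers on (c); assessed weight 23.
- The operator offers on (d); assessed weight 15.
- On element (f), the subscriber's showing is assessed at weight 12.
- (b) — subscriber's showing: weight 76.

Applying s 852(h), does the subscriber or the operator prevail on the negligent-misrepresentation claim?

— Issue I —
Stage I.1 — burden on subscriber; standard: a substantially-more-likely showing (weight is at least 68).
    (a): 87 − 21 = 66 < 68 [not met]
    (b): 76 − 10 = 66 < 68 [not met]
  Stage I.1 not carried; the subscriber fails its burden.
The analysis ends at Stage I.1; the operator prevails on this issue.
— Issue II —
Stage II.1 (subscriber, a substantially-more-likely showing, weight is at least 76): (d) net 92−15=77 ≥ 76 — meets; (e) net 97−21=76 ≥ 76 — meets.
  All elements met. The burden passes to the operator.
Stage II.2 (operator, the balance of probabilities, weight exceeds 53): (f) net 69−12=57 > 53 — meets.
  Stage II.2 carried; the final stage is satisfied.
Every stage carried; the operator prevails on this issue.
— Issue III —
At Stage III.1 the subscriber must meet the balance of probabilities (weight is at least 55): on (g) the weight is 76 less the opposing 18 gives net 58, ≥ 55, so (g) meets the standard.
  Stage III.1 is satisfied; the onus moves to the operator.
At Stage III.2 the operator must meet the balance of probabilities (weight is at least 55): on (h) the weight is 55, which does reach 55, so (h) meets the standard.
  The operator carries the last stage.
Every stage carried; the operator prevails on this issue.
Per-issue: Issue I → operator; Issue II → operator; Issue III → operator. The subscriber must prevail on at least one issue; overall, the operator prevails.

operator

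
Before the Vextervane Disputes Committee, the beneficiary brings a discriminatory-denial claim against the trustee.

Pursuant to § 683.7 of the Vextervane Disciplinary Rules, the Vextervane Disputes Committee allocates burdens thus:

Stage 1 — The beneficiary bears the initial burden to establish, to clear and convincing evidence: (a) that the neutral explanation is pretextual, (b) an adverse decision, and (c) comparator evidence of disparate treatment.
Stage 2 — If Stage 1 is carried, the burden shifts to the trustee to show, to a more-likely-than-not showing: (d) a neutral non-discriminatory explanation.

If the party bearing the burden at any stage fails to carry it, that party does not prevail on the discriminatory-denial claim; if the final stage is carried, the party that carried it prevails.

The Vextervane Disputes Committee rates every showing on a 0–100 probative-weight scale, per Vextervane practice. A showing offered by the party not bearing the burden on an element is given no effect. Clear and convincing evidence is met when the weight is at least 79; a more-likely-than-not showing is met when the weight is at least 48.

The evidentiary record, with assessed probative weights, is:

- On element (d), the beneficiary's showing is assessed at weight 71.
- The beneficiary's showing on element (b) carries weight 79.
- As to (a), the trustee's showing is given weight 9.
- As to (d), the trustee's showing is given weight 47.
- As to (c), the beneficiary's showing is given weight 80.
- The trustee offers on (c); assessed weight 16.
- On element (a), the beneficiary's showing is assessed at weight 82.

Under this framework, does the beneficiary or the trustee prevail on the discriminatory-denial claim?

beneficiary

Stage 1 — burden on beneficiary; standard: clear and convincing evidence (weight is at least 79).
    (a): 82 (trustee's 9 disregarded) ≥ 79 [met]
    (b): 79 ≥ 79 [met]
    (c): 80 (trustee's 16 disregarded) ≥ 79 [met]
  The beneficiary carries Stage 1; the trustee now bears the burden.
Stage 2 — burden on trustee; standard: a more-likely-than-not showing (weight is at least 48).
    (d): 47 (beneficiary's 71 disregarded) < 48 [not met]
  Stage 2 not carried; the trustee fails its burden.
The beneficiary prevails.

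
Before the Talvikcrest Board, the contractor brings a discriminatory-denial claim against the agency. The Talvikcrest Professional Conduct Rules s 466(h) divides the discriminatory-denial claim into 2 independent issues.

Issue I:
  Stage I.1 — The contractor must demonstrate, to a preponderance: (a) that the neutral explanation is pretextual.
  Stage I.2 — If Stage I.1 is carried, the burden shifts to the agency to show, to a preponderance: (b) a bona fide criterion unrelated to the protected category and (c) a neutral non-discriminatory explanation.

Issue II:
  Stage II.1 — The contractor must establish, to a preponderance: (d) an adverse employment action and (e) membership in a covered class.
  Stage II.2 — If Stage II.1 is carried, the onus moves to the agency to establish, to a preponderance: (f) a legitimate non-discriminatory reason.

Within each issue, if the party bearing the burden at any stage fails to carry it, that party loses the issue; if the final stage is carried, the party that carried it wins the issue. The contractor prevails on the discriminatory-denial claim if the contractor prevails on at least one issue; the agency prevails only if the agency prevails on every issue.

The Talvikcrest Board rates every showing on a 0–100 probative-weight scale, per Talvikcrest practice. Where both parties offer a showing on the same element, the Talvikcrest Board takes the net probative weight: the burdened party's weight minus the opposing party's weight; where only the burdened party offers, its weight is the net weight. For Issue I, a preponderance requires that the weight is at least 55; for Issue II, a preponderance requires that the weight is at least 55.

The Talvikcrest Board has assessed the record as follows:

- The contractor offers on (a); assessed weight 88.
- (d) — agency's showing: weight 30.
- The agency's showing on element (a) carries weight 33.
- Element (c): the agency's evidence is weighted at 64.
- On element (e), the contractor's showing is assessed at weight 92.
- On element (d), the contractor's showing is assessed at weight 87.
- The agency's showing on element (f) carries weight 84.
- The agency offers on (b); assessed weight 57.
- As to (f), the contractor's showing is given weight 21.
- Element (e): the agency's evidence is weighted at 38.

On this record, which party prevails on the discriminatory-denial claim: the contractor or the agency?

— Issue I —
Stage I.1 (contractor, a preponderance, weight is at least 55): (a) net 88−33=55 ≥ 55 — meets.
  The contractor carries Stage I.1; the agency now bears the burden.
Stage I.2 (agency, a preponderance, weight is at least 55): (b) 57 ≥ 55 — meets; (c) 64 ≥ 55 — meets.
  Stage I.2 carried; the final stage is satisfied.
Every stage carried; the agency prevails on this issue.
— Issue II —
At Stage II.1 the contractor must meet a preponderance (weight is at least 55): on (d) the weight is 87 less the opposing 30 gives net 57, which does reach 55, so (d) meets the standard; on (e) the weight is 92 less the opposing 38 gives net 54, < 55, so (e) does not meet the standard.
  The contractor does not carry Stage II.1.
The analysis ends at Stage II.1; the agency prevails on this issue.
Per-issue: Issue I → agency; Issue II → agency. The contractor must prevail on at least one issue; overall, the agency prevails.

agency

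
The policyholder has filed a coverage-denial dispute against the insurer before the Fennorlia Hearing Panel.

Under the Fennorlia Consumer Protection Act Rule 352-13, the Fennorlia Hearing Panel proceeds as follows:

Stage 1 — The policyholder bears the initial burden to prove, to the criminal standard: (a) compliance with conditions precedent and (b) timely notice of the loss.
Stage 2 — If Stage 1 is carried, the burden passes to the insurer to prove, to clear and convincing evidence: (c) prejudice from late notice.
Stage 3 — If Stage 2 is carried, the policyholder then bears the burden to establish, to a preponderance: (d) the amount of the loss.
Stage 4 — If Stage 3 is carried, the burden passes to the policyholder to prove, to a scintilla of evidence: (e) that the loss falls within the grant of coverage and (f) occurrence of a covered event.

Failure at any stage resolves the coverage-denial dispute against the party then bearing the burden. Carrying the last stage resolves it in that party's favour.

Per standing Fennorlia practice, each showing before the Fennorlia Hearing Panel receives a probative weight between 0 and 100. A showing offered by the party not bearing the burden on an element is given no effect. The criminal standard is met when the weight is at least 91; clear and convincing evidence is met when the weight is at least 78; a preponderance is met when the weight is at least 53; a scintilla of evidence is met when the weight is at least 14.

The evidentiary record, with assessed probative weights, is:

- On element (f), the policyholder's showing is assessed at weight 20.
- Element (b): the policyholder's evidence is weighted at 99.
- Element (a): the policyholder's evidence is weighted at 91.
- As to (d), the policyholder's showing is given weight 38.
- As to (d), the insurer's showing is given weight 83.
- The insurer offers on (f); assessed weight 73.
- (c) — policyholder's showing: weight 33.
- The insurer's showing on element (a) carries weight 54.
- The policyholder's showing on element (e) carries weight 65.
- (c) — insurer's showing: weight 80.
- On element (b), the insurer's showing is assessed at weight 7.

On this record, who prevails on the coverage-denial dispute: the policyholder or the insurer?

insurer

At Stage 1 the policyholder must meet the criminal standard (weight is at least 91): on (a) the weight is 91 (the insurer's 54 is given no effect), which does reach 91, so (a) meets the standard; on (b) the weight is 99 (the insurer's 7 is given no effect), ≥ 91, so (b) meets the standard.
  The policyholder carries Stage 1; the insurer now bears the burden.
At Stage 2 the insurer must meet clear and convincing evidence (weight is at least 78): on (c) the weight is 80 (the policyholder's 33 is given no effect), which does reach 78, so (c) meets the standard.
  All elements met. The burden passes to the policyholder.
At Stage 3 the policyholder must meet a preponderance (weight is at least 53): on (d) the weight is 38 (the insurer's 83 is given no effect), which does not reach 53, so (d) does not meet the standard.
  Stage 3 not carried; the policyholder fails its burden.
So the insurer prevails.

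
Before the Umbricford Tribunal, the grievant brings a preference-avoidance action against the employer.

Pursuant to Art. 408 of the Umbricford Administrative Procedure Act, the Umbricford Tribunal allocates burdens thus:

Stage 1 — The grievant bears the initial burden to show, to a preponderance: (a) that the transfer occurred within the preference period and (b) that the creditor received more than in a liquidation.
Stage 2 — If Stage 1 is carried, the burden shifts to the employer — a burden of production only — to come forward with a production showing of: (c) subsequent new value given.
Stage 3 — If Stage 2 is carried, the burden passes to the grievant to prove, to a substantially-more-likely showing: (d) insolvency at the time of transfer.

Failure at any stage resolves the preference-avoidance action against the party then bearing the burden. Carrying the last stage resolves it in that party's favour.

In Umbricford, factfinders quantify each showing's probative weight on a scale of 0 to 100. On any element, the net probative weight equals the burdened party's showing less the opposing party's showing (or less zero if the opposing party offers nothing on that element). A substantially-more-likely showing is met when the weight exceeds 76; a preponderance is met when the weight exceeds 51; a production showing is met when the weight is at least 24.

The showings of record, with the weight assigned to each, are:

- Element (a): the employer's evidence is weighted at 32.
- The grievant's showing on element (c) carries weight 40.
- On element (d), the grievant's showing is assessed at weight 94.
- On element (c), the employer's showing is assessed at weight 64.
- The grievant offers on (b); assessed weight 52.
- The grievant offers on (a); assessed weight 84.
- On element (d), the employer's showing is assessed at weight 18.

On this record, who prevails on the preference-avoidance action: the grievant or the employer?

Stage 1 — burden on grievant; standard: a preponderance (weight exceeds 51).
    (a): 84 − 32 = 52 > 51 [met]
    (b): 52 > 51 [met]
  The grievant carries Stage 1; the employer now bears the burden.
Stage 2 — burden on employer; standard: a production showing (weight is at least 24).
    (c): 64 − 40 = 24 ≥ 24 [met]
  All elements met. The burden passes to the grievant.
Stage 3 — burden on grievant; standard: a substantially-more-likely showing (weight exceeds 76).
    (d): 94 − 18 = 76 ≤ 76 [not met]
  Not every element is met, so the grievant fails to carry Stage 3.
So the employer prevails.

employer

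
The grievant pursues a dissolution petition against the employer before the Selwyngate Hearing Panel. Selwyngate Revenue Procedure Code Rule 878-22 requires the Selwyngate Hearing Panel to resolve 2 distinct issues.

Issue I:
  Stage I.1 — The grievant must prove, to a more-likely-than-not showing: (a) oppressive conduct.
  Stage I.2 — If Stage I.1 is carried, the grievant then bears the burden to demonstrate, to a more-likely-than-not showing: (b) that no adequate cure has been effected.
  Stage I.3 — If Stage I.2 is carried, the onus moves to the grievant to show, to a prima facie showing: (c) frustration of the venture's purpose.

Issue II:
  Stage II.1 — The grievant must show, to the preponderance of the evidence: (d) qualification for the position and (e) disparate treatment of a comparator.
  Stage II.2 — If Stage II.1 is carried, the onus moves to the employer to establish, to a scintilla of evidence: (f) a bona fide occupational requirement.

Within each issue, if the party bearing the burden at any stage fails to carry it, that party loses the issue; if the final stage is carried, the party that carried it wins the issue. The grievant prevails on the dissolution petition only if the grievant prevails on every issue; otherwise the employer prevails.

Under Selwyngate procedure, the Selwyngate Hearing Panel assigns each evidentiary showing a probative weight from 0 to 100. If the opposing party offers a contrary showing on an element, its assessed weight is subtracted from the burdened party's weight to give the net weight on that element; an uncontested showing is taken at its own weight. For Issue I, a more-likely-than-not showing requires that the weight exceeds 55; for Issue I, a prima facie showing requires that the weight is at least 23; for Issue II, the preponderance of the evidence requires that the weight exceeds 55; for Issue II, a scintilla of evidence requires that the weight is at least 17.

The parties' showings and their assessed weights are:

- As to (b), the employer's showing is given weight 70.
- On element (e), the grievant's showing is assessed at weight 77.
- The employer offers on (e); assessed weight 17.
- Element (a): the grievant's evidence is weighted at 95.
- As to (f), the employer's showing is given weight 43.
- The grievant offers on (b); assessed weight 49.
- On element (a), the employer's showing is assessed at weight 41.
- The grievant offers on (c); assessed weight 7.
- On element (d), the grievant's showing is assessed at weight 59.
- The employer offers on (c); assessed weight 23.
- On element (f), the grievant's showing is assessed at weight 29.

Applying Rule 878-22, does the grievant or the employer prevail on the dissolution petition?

— Issue I —
Stage I.1 — burden on grievant; standard: a more-likely-than-not showing (weight exceeds 55).
    (a): 95 − 41 = 54 ≤ 55 [not met]
  The grievant does not carry Stage I.1.
The analysis ends at Stage I.1; the employer prevails on this issue.
— Issue II —
Stage II.1 (grievant, the preponderance of the evidence, weight exceeds 55): (d) 59 > 55 — meets; (e) net 77−17=60 > 55 — meets.
  Stage II.1 is satisfied; the onus moves to the employer.
Stage II.2 (employer, a scintilla of evidence, weight is at least 17): (f) net 43−29=14 < 17 — fails.
  The employer does not carry Stage II.2.
So the grievant prevails on this issue.
Per-issue: Issue I → employer; Issue II → grievant. The grievant must prevail on every issue; overall, the employer prevails.

employer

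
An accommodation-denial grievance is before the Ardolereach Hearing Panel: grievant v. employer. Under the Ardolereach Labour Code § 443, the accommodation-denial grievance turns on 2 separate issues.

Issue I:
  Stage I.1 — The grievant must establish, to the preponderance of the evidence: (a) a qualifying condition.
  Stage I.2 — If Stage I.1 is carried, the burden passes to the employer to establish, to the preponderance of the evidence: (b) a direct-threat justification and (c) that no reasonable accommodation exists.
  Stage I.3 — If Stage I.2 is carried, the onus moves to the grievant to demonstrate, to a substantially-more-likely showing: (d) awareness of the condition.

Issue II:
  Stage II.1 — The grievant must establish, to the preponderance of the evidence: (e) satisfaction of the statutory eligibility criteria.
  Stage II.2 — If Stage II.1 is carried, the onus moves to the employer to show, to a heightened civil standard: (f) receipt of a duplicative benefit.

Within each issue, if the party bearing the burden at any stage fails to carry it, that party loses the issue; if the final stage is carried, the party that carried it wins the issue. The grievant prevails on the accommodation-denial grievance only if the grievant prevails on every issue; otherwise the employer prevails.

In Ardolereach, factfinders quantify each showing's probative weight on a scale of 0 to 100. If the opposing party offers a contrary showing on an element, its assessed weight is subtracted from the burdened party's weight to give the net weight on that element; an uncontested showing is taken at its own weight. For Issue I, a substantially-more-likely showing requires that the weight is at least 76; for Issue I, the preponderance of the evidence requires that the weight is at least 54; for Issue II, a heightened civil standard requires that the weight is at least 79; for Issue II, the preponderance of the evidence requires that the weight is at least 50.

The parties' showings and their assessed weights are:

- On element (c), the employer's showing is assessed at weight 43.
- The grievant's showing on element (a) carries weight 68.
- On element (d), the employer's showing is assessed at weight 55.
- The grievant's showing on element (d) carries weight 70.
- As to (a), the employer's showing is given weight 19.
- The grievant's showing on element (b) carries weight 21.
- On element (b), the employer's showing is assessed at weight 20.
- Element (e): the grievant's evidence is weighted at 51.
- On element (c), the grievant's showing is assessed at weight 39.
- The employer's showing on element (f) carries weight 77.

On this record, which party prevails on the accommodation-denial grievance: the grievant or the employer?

employer

— Issue I —
Stage I.1 — burden on grievant; standard: the preponderance of the evidence (weight is at least 54).
    (a): 68 − 19 = 49 < 54 [not met]
  Not every element is met, so the grievant fails to carry Stage I.1.
So the employer prevails on this issue.
— Issue II —
Stage II.1 (grievant, the preponderance of the evidence, weight is at least 50): (e) 51 ≥ 50 — meets.
  Stage II.1 is satisfied; the onus moves to the employer.
Stage II.2 (employer, a heightened civil standard, weight is at least 79): (f) 77 < 79 — fails.
  The employer does not carry Stage II.2.
The grievant prevails on this issue.
Per-issue: Issue I → employer; Issue II → grievant. The grievant must prevail on every issue; overall, the employer prevails.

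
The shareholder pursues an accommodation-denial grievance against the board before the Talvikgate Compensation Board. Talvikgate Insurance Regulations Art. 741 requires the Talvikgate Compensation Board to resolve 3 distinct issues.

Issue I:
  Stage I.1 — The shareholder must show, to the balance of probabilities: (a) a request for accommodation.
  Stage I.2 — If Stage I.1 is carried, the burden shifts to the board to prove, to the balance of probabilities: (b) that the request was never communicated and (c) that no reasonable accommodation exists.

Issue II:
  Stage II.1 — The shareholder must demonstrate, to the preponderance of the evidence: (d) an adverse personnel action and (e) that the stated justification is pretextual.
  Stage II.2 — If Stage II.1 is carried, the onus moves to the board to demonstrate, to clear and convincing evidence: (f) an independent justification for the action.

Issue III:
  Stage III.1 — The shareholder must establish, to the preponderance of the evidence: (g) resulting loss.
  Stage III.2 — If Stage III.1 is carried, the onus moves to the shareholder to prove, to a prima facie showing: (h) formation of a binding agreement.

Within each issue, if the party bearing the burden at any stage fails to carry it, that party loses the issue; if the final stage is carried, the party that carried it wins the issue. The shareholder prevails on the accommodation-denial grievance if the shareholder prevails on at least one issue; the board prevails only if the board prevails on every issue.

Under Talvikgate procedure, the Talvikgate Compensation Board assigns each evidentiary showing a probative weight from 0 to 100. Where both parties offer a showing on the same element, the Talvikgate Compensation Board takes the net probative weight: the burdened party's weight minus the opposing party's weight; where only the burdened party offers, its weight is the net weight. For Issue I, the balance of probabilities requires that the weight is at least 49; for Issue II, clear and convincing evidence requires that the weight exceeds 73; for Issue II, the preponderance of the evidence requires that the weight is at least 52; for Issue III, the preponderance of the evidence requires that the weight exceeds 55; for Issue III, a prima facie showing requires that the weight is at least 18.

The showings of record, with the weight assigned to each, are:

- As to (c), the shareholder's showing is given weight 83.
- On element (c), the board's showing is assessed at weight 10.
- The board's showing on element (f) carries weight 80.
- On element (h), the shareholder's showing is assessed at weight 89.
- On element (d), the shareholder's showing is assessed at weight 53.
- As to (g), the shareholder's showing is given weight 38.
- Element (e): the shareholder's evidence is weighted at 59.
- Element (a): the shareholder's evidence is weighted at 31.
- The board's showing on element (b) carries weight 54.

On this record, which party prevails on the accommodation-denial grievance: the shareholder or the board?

— Issue I —
At Stage I.1 the shareholder must meet the balance of probabilities (weight is at least 49): on (a) the weight is 31, < 49, so (a) does not meet the standard.
  Stage I.1 not carried; the shareholder fails its burden.
The board prevails on this issue.
— Issue II —
Stage II.1 — burden on shareholder; standard: the preponderance of the evidence (weight is at least 52).
    (d): 53 ≥ 52 [met]
    (e): 59 ≥ 52 [met]
  The shareholder carries Stage II.1; the board now bears the burden.
Stage II.2 — burden on board; standard: clear and convincing evidence (weight exceeds 73).
    (f): 80 > 73 [met]
  All elements met at the final stage.
Every stage carried; the board prevails on this issue.
— Issue III —
Stage III.1 — burden on shareholder; standard: the preponderance of the evidence (weight exceeds 55).
    (g): 38 ≤ 55 [not met]
  Not every element is met, so the shareholder fails to carry Stage III.1.
The analysis ends at Stage III.1; the board prevails on this issue.
Per-issue: Issue I → board; Issue II → board; Issue III → board. The shareholder must prevail on at least one issue; overall, the board prevails.

board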